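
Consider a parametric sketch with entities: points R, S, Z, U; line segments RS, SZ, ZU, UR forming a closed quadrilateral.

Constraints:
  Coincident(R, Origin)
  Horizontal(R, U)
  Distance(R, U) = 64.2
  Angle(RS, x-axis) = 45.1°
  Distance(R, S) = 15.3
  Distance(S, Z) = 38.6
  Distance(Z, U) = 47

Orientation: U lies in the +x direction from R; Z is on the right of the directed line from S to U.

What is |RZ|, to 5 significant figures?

35.202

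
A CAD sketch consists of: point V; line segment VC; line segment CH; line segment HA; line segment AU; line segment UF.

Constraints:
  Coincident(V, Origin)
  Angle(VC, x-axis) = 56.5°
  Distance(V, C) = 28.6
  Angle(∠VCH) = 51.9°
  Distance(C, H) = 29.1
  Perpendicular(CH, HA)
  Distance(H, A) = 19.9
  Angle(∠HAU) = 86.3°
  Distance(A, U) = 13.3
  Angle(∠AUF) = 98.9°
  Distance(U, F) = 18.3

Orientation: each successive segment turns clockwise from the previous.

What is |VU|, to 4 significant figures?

3.913

CH is perpendicular to HA, so HA runs at -161.6°; with |HA| = 19.9, A = (6.088, -10.04). ∠HAU = 86.3° gives AU at 104.7° from the x-axis; with |AU| = 13.3, U = (2.713, 2.820). Then |VU| = |U − V| = 3.913.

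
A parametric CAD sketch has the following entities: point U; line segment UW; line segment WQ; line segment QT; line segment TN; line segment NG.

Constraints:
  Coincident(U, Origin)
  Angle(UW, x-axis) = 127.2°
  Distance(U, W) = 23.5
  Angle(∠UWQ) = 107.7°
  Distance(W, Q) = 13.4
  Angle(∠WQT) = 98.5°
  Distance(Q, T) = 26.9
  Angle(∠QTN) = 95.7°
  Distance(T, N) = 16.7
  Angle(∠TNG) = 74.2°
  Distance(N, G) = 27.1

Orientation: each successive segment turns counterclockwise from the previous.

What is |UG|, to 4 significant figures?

20.86

U is at the origin; UW runs at 127.2° with length 23.5, so W = (-14.21, 18.72). ∠UWQ = 107.7° gives WQ at -160.5° from the x-axis; with |WQ| = 13.4, Q = (-26.84, 14.25). ∠WQT = 98.5° gives QT at -79.00° from the x-axis; with |QT| = 26.9, T = (-21.71, -12.16). ∠QTN = 95.7° gives TN at 5.300° from the x-axis; with |TN| = 16.7, N = (-5.078, -10.62). ∠TNG = 74.2° gives NG at 111.1° from the x-axis; with |NG| = 27.1, G = (-14.83, 14.67). Then |UG| = |G − U| = 20.86.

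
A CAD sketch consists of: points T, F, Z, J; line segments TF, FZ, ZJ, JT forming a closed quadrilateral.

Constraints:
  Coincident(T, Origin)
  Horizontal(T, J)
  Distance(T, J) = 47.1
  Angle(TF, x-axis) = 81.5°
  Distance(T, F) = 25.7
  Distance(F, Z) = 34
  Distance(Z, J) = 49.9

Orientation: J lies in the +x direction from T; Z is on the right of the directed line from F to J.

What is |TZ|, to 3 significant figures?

8.34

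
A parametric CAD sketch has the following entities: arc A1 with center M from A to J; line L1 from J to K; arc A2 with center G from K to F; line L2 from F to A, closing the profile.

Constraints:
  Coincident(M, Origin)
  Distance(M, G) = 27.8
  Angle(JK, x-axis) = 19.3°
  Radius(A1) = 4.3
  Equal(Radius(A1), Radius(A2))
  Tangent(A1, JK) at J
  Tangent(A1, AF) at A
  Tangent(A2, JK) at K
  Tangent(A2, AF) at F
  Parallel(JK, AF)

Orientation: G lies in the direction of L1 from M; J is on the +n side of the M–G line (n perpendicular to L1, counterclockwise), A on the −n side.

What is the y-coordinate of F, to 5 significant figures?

5.1300

The slot axis is L1's direction at 19.3°, so u = (cos 19.3°, sin 19.3°) = (0.94380, 0.33051) and n = (−sin 19.3°, cos 19.3°) = (-0.33051, 0.94380). M is at the origin and G lies 27.8 along u from M, so G = 27.8·u = (26.238, 9.1883). Tangency of A1 to both parallel lines with radius 4.3 puts J and A at M ± 4.3·n: J = (-1.4212, 4.0583), A = (1.4212, -4.0583). Equal radii place K and F the same way about G: K = G + 4.3·n = (24.816, 13.247), F = G − 4.3·n = (27.659, 5.1300). So F.y = 5.1300.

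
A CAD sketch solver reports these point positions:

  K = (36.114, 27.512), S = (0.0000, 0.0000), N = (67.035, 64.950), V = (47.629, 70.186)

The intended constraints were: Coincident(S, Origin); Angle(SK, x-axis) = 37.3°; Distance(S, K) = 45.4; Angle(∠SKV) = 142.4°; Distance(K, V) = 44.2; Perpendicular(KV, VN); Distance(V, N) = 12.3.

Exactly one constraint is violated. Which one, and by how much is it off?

Distance(V, N) = 12.3 — off by 7.80.

S = (0.00, 0.00) ✓; SK at 37.30° ✓; |SK| = 45.40 ✓; ∠SKV = 142.4° ✓; |KV| = 44.20 ✓; ∠(KV, VN) = 90.00° ✓; |VN| = 20.10 ✗.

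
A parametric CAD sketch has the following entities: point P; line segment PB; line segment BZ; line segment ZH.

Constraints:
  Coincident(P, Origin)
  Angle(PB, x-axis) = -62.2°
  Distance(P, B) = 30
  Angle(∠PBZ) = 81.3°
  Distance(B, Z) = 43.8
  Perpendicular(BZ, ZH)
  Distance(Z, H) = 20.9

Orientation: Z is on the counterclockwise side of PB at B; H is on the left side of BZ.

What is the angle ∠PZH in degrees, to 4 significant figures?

52.94°

P is at the origin; PB runs at -62.2° with length 30.0, so B = 30.0·(cos -62.2°, sin -62.2°) = (13.99, -26.54). ∠PBZ = 81.3°, so BZ runs at -62.2° + (180° − 81.3°) = 36.50° from the x-axis; with |BZ| = 43.8, Z = B + 43.8·(cos 36.50°, sin 36.50°) = (49.20, -0.4842). The perpendicularity gives ZH at right angles to BZ; with |ZH| = 20.9 on the left of BZ, H = Z + 20.9·(-0.5948, 0.8039) = (36.77, 16.32). Then cos ∠PZH = ZP·ZH / (|ZP||ZH|), giving 52.94°.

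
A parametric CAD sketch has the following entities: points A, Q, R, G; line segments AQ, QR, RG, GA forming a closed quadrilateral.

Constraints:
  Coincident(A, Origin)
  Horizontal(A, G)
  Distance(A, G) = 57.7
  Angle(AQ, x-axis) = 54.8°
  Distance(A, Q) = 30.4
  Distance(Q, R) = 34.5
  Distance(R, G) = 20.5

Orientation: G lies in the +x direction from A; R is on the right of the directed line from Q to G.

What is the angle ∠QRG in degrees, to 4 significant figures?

116.0°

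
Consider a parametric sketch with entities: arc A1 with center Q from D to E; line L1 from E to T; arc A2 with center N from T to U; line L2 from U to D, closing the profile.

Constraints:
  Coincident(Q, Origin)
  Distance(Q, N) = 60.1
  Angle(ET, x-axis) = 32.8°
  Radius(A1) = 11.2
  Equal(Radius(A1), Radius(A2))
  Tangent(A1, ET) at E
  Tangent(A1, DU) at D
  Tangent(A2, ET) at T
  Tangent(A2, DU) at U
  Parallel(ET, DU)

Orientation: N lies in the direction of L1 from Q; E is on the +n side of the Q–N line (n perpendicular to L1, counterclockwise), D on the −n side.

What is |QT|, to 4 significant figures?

61.13

The slot axis is L1's direction at 32.8°, so u = (cos 32.8°, sin 32.8°) = (0.8406, 0.5417) and n = (−sin 32.8°, cos 32.8°) = (-0.5417, 0.8406). Q is at the origin and N lies 60.1 along u from Q, so N = 60.1·u = (50.52, 32.56). Tangency of A1 to both parallel lines with radius 11.2 puts E and D at Q ± 11.2·n: E = (-6.067, 9.414), D = (6.067, -9.414). Equal radii place T and U the same way about N: T = N + 11.2·n = (44.45, 41.97), U = N − 11.2·n = (56.59, 23.14). Then |QT| = |T − Q| = 61.13.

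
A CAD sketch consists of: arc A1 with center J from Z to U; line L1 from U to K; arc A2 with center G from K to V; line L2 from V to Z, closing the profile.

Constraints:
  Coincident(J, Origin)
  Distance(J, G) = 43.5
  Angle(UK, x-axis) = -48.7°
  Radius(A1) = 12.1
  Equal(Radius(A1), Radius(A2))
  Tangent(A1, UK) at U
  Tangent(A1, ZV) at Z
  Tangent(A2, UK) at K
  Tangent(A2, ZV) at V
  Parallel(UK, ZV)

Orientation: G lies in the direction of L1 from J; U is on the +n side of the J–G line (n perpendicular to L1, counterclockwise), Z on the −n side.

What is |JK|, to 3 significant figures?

45.2

The slot axis is L1's direction at -48.7°, so u = (cos -48.7°, sin -48.7°) = (0.660, -0.751) and n = (−sin -48.7°, cos -48.7°) = (0.751, 0.660). J is at the origin and G lies 43.5 along u from J, so G = 43.5·u = (28.7, -32.7). Tangency of A1 to both parallel lines with radius 12.1 puts U and Z at J ± 12.1·n: U = (9.09, 7.99), Z = (-9.09, -7.99). Equal radii place K and V the same way about G: K = G + 12.1·n = (37.8, -24.7), V = G − 12.1·n = (19.6, -40.7). Then |JK| = |K − J| = 45.2.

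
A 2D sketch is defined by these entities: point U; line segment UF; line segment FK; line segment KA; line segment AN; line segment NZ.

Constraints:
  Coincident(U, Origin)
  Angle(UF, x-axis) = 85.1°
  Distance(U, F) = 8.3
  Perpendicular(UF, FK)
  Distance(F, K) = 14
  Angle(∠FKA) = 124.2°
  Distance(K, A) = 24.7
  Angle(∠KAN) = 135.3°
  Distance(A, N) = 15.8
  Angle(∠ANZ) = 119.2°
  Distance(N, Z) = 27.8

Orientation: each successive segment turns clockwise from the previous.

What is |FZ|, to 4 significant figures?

44.90

U is at the origin; UF runs at 85.1° with length 8.3, so F = (0.7090, 8.270). The perpendicularity gives FK at right angles to UF, so FK runs at -4.900°; with |FK| = 14.0, K = (14.66, 7.074). ∠FKA = 124.2° gives KA at -60.70° from the x-axis; with |KA| = 24.7, A = (26.75, -14.47). ∠KAN = 135.3° gives AN at -105.4° from the x-axis; with |AN| = 15.8, N = (22.55, -29.70). ∠ANZ = 119.2° gives NZ at -166.2° from the x-axis; with |NZ| = 27.8, Z = (-4.448, -36.33). Then |FZ| = |Z − F| = 44.90.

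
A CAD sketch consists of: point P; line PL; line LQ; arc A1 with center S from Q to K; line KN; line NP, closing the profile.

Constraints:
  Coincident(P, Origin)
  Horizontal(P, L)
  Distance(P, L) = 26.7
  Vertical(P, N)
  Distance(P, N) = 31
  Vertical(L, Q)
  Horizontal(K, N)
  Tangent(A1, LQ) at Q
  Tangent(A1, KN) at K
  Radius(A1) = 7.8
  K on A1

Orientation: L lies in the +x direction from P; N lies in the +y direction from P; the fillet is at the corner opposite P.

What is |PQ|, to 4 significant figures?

35.37

P is at the origin; P and L share the same y with |PL| = 26.7 and L on the +x side, so L = (26.70, 0.000). PN is vertical with |PN| = 31.0 and N on the +y side, so N = (0.000, 31.00). The virtual corner opposite P is at (26.70, 31.00). Tangency of A1 to LQ means the radius SQ is perpendicular to LQ and A1 meets KN tangentially, so SK is at right angles to KN, with radius 7.8, so the center S sits 7.8 in from both sides at S = (18.90, 23.20). That places the tangent points at Q = (26.70, 23.20) on LQ and K = (18.90, 31.00) on KN. Then |PQ| = |Q − P| = 35.37.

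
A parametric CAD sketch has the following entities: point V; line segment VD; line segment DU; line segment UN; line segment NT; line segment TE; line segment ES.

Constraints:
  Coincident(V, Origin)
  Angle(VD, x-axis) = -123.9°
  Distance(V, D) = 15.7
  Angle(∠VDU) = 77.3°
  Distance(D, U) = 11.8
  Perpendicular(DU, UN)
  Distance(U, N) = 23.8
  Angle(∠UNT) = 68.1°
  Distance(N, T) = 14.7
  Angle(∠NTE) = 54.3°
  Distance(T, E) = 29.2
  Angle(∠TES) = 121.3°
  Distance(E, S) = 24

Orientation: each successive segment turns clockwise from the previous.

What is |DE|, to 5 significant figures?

22.971

∠UNT = 68.1° gives NT at -68.500° from the x-axis; with |NT| = 14.7, T = (5.8158, -1.7821). ∠NTE = 54.3° gives TE at 165.80° from the x-axis; with |TE| = 29.2, E = (-22.492, 5.3809). Then |DE| = |E − D| = 22.971.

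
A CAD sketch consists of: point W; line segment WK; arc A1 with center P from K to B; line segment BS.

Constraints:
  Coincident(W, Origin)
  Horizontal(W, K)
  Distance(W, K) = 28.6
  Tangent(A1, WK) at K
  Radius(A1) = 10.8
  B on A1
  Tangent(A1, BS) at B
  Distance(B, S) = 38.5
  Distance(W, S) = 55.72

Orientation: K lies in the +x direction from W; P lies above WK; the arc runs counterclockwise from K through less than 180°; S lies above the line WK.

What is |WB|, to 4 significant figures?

41.37

W is at the origin; WK is horizontal with |WK| = 28.6 and K on the +x side, so K = (28.60, 0.000). The tangent condition forces PK to be normal to WK, so P = K + (0, 10.8) = (28.60, 10.80). Since PB ⟂ BS (tangency), |PS| = √(10.8² + 38.5²) = 39.99 regardless of where B sits on A1. So S lies on both circle(W, 55.72) and circle(P, 39.99); the above-WK intersection is S = (23.61, 50.47). B is the foot of the tangent from S: B = (38.55, 14.99).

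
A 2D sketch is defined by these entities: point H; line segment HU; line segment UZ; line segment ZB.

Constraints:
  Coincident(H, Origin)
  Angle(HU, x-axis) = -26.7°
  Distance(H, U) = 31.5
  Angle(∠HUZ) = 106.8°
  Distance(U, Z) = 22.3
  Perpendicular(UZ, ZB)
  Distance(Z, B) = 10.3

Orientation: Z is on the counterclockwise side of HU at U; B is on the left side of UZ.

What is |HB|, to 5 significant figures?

37.155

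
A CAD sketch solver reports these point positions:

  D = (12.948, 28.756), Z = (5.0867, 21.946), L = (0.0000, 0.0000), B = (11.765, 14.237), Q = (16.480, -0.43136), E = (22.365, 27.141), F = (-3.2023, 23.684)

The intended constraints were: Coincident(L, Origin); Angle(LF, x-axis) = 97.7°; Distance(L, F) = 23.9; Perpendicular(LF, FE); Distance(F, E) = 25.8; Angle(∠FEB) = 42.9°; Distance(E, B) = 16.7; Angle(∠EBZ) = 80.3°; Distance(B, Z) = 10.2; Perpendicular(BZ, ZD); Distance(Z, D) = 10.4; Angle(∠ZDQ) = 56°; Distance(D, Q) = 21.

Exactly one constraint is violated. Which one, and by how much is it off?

Distance(D, Q) = 21 — off by 8.40.

L = (0.00, 0.00) ✓; LF at 97.70° ✓; |LF| = 23.90 ✓; ∠(LF, FE) = 90.00° ✓; |FE| = 25.80 ✓; ∠FEB = 42.90° ✓; |EB| = 16.70 ✓; ∠EBZ = 80.30° ✓; |BZ| = 10.20 ✓; ∠(BZ, ZD) = 90.00° ✓; |ZD| = 10.40 ✓; ∠ZDQ = 56.00° ✓; |DQ| = 29.40 ✗.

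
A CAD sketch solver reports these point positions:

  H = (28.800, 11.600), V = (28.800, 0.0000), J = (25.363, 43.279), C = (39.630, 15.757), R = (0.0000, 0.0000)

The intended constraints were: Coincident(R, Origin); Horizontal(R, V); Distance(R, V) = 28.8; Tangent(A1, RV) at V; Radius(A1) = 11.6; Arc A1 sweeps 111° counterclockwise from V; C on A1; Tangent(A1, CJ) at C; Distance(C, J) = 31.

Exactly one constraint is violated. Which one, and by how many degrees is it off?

Tangent(A1, CJ) at C — off by 6.40°.

R = (0.00, 0.00) ✓; R.y = 0.00, V.y = 0.00 ✓; |RV| = 28.80 ✓; ∠(HV, VR) = 90.00° ✓; |HV| = 11.60 ✓; bearing(H→C) − bearing(H→V) = 111.0° ✓; |HC| = 11.60 ✓; ∠(HC, CJ) = 83.60° ✗; |CJ| = 31.00 ✓.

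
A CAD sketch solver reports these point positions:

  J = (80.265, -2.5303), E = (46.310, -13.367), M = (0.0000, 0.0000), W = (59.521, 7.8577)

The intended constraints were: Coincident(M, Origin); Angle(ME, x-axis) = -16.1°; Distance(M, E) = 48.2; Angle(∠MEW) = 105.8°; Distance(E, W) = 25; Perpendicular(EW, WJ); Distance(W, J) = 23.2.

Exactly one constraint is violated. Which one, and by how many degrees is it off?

Perpendicular(EW, WJ) — off by 5.30°.

M = (0.00, 0.00) ✓; ME at -16.10° ✓; |ME| = 48.20 ✓; ∠MEW = 105.8° ✓; |EW| = 25.00 ✓; ∠(EW, WJ) = 84.70° ✗; |WJ| = 23.20 ✓.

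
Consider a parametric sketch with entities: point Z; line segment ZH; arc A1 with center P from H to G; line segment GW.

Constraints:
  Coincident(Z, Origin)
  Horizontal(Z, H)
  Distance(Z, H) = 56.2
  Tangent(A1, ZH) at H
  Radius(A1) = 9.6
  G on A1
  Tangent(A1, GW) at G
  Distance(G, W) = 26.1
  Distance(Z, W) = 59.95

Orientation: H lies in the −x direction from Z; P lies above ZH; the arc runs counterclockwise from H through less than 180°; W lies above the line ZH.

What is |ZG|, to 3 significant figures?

47.7

Z is at the origin; Z and H share the same y with |ZH| = 56.2 and H on the −x side, so H = (-56.2, 0.00). Since A1 is tangent to ZH there, PH ⟂ ZH, so P = H + (0, 9.6) = (-56.2, 9.60). Since PG ⟂ GW (tangency), |PW| = √(9.6² + 26.1²) = 27.8 regardless of where G sits on A1. So W lies on both circle(Z, 59.95) and circle(P, 27.8); the above-ZH intersection is W = (-47.8, 36.1). G is the foot of the tangent from W: G = (-46.6, 10.1).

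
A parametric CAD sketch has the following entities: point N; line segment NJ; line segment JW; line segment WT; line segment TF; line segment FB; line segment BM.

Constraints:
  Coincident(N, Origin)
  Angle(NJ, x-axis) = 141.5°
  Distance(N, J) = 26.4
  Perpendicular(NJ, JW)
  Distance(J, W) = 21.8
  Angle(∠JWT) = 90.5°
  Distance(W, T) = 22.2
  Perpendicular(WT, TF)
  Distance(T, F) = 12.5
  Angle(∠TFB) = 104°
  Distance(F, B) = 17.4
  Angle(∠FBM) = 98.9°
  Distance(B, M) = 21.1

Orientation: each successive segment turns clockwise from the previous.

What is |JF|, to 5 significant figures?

24.245

N is at the origin; NJ runs at 141.5° with length 26.4, so J = (-20.661, 16.434). NJ is perpendicular to JW, so JW runs at 51.500°; with |JW| = 21.8, W = (-7.0900, 33.495). ∠JWT = 90.5° gives WT at -38.000° from the x-axis; with |WT| = 22.2, T = (10.404, 19.828). WT ⟂ TF, so TF runs at -128.00°; with |TF| = 12.5, F = (2.7080, 9.9774). Then |JF| = |F − J| = 24.245.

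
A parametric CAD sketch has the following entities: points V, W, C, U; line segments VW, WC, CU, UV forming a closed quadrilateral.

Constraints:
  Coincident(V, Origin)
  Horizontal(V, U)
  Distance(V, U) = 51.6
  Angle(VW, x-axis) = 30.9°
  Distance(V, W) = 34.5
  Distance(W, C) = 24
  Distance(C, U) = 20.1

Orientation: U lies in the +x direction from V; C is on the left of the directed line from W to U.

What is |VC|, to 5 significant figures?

57.114

Checks: V = (0.00, 0.00) ✓; |WC| = 24.00 ✓; |CU| = 20.10 ✓.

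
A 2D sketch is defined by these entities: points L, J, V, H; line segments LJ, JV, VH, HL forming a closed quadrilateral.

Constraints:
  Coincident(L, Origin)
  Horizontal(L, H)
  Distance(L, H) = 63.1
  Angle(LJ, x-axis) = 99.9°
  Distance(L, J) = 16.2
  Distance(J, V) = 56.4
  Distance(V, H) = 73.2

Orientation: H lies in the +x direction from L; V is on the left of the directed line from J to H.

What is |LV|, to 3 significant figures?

69.3

Checks: |JV| = 56.40 ✓; |VH| = 73.20 ✓.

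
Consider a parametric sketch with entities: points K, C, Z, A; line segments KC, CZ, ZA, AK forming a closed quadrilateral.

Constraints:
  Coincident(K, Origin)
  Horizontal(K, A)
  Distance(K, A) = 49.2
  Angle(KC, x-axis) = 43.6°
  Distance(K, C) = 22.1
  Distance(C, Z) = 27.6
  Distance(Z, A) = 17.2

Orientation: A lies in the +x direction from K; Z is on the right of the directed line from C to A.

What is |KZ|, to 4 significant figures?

33.81

K is at the origin; KA is horizontal with |KA| = 49.2 and A in +x, so A = (49.2, 0). KC runs at 43.6° with |KC| = 22.1, so C = (16.00, 15.24). Z is determined by |CZ| = 27.6 and |ZA| = 17.2 together: it lies at the intersection of circle(C, 27.6) and circle(A, 17.2). With |CA| = 36.53, the foot of the radical line on CA is 24.64 from C and the perpendicular offset is √(27.6² − 24.64²) = 12.43. Taking the right-of-CA solution: Z = (33.21, -6.339).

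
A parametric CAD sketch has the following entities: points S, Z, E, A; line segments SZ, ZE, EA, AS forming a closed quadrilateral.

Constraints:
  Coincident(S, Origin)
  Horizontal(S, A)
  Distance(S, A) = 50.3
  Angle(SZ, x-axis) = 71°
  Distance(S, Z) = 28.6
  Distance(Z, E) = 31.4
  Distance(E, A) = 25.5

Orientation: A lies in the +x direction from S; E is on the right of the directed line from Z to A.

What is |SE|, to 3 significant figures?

24.8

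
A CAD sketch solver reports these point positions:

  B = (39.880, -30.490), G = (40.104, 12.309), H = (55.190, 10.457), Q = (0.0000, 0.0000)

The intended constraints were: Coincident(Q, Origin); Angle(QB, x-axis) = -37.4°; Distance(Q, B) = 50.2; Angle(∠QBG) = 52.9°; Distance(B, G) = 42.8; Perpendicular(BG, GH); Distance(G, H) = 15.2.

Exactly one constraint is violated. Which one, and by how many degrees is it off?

Perpendicular(BG, GH) — off by 6.70°.

Q = (0.00, 0.00) ✓; QB at -37.40° ✓; |QB| = 50.20 ✓; ∠QBG = 52.90° ✓; |BG| = 42.80 ✓; ∠(BG, GH) = 96.70° ✗; |GH| = 15.20 ✓.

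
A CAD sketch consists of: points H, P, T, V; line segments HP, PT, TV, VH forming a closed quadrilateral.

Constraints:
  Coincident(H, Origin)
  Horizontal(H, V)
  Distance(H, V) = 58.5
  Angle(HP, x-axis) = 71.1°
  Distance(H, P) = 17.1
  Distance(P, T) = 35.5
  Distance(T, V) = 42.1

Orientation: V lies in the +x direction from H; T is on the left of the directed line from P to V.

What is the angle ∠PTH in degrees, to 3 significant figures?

12.3°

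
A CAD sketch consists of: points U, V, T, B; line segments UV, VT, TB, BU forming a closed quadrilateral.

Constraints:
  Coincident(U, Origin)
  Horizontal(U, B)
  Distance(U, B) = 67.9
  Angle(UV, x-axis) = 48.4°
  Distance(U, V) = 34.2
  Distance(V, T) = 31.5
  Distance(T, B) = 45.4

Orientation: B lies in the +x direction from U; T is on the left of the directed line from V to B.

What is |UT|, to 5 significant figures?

64.916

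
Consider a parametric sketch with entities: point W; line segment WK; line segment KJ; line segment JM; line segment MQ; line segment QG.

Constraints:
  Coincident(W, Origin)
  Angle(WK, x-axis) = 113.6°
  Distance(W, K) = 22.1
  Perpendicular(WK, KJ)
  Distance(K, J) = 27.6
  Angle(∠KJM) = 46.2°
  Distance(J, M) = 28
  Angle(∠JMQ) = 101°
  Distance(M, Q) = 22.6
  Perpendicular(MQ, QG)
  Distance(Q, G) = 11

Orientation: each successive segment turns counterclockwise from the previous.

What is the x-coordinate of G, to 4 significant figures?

-4.945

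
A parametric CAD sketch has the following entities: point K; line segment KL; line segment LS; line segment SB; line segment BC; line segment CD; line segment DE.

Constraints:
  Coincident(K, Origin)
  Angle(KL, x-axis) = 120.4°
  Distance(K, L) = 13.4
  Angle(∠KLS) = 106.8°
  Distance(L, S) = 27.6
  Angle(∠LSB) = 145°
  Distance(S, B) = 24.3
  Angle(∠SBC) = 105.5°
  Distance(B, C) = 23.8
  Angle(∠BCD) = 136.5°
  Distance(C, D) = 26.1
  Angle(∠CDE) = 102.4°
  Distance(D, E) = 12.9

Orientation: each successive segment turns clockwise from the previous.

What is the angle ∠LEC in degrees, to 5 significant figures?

98.557°

∠BCD = 136.5° gives CD at -105.80° from the x-axis; with |CD| = 26.1, D = (39.680, -9.2424). ∠CDE = 102.4° gives DE at 176.60° from the x-axis; with |DE| = 12.9, E = (26.802, -8.4774). Then cos ∠LEC = EL·EC / (|EL||EC|), giving 98.557°.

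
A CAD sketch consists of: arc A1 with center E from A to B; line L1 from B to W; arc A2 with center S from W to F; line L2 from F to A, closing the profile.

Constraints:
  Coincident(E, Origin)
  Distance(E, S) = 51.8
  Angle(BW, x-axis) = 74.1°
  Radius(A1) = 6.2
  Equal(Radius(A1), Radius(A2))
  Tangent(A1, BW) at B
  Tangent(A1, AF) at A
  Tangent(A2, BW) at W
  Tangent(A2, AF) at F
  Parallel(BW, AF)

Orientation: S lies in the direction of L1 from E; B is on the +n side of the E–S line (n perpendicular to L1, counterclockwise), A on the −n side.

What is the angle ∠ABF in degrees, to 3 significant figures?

76.5°

The slot axis is L1's direction at 74.1°, so u = (cos 74.1°, sin 74.1°) = (0.274, 0.962) and n = (−sin 74.1°, cos 74.1°) = (-0.962, 0.274). E is at the origin and S lies 51.8 along u from E, so S = 51.8·u = (14.2, 49.8). Tangency of A1 to both parallel lines with radius 6.2 puts B and A at E ± 6.2·n: B = (-5.96, 1.70), A = (5.96, -1.70). Equal radii place W and F the same way about S: W = S + 6.2·n = (8.23, 51.5), F = S − 6.2·n = (20.2, 48.1). Then cos ∠ABF = BA·BF / (|BA||BF|), giving 76.5°.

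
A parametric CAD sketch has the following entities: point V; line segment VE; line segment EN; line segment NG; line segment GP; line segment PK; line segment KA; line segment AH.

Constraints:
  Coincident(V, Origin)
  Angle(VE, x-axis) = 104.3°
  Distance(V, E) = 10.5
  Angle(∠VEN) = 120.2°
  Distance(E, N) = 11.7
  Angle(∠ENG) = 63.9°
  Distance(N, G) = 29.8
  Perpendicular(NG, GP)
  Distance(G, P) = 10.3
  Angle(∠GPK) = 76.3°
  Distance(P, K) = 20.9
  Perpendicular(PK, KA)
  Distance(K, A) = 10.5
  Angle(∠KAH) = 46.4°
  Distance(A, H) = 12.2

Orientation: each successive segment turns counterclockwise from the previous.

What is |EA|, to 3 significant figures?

16.8

V is at the origin; VE runs at 104.3° with length 10.5, so E = (-2.59, 10.2). ∠VEN = 120.2° gives EN at 164° from the x-axis; with |EN| = 11.7, N = (-13.8, 13.4). ∠ENG = 63.9° gives NG at -79.8° from the x-axis; with |NG| = 29.8, G = (-8.57, -15.9). NG ⟂ GP, so GP runs at 10.2°; with |GP| = 10.3, P = (1.57, -14.1). ∠GPK = 76.3° gives PK at 114° from the x-axis; with |PK| = 20.9, K = (-6.90, 4.98). PK is perpendicular to KA, so KA runs at -156°; with |KA| = 10.5, A = (-16.5, 0.729). Then |EA| = |A − E| = 16.8.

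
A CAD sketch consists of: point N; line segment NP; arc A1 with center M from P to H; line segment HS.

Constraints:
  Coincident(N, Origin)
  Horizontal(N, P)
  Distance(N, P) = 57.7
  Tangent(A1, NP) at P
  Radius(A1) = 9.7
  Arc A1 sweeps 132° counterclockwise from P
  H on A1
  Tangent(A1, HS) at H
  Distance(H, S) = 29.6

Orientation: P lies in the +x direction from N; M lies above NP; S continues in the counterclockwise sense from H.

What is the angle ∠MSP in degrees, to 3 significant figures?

5.60°

N is at the origin; N and P share the same y with |NP| = 57.7 and P on the +x side, so P = (57.7, 0.00). A1 meets NP tangentially, so MP is at right angles to NP, so M = P + (0, 9.7) = (57.7, 9.70). On A1, P sits at bearing -90° from M; a 132° counterclockwise sweep puts H at bearing 42°, so H = M + 9.7·(cos 42°, sin 42°) = (64.9, 16.2). Tangency of A1 to HS means the radius MH is perpendicular to HS, so HS runs along (−sin 42°, cos 42°); with |HS| = 29.6, S = (45.1, 38.2). Then cos ∠MSP = SM·SP / (|SM||SP|), giving 5.60°.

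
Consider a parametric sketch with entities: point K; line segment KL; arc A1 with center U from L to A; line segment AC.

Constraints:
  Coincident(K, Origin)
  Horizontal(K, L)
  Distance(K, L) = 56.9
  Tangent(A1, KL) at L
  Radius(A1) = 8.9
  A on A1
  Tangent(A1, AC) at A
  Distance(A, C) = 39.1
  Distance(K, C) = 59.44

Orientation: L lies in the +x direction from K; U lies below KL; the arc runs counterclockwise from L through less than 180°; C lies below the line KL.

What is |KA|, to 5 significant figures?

48.727

K is at the origin; KL is horizontal with |KL| = 56.9 and L on the +x side, so L = (56.900, 0.0000). A1 meets KL tangentially, so UL is at right angles to KL, so U = L + (0, -8.9) = (56.900, -8.9000). Since UA ⟂ AC (tangency), |UC| = √(8.9² + 39.1²) = 40.100 regardless of where A sits on A1. So C lies on both circle(K, 59.44) and circle(U, 40.100); the below-KL intersection is C = (39.054, -44.810). A is the foot of the tangent from C: A = (48.250, -6.8068).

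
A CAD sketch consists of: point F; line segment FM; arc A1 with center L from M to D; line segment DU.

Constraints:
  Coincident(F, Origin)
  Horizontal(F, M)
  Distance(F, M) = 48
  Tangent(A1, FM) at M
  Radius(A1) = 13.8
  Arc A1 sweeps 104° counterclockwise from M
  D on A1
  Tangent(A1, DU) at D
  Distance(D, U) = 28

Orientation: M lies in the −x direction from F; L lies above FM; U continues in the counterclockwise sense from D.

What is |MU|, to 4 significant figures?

44.80

On A1, M sits at bearing -90° from L; a 104° counterclockwise sweep puts D at bearing 14°, so D = L + 13.8·(cos 14°, sin 14°) = (-34.61, 17.14). A1 meets DU tangentially, so LD is at right angles to DU, so DU runs along (−sin 14°, cos 14°); with |DU| = 28.0, U = (-41.38, 44.31). Then |MU| = |U − M| = 44.80.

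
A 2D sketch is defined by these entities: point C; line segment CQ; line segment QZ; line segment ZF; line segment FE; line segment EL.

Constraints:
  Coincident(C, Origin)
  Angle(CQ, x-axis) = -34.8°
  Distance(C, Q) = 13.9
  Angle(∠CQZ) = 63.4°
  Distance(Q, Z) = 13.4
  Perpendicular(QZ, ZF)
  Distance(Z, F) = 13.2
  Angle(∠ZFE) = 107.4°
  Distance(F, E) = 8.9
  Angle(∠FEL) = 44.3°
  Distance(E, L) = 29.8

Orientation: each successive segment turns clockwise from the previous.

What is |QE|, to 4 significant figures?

16.60

C is at the origin; CQ runs at -34.8° with length 13.9, so Q = (11.41, -7.933). ∠CQZ = 63.4° gives QZ at -151.4° from the x-axis; with |QZ| = 13.4, Z = (-0.3510, -14.35). The perpendicularity gives ZF at right angles to QZ, so ZF runs at 118.6°; with |ZF| = 13.2, F = (-6.670, -2.758). ∠ZFE = 107.4° gives FE at 46.00° from the x-axis; with |FE| = 8.9, E = (-0.4873, 3.644). Then |QE| = |E − Q| = 16.60.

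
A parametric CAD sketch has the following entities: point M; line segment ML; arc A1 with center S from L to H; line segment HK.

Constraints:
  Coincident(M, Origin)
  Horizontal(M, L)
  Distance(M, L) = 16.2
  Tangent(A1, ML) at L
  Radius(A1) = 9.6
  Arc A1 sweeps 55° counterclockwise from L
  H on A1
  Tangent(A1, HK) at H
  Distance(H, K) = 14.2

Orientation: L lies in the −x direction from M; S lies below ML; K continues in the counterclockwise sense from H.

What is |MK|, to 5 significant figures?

35.843

M is at the origin; ML is horizontal with |ML| = 16.2 and L on the −x side, so L = (-16.200, 0.0000). Since A1 is tangent to ML there, SL ⟂ ML, so S = L + (0, -9.6) = (-16.200, -9.6000). On A1, L sits at bearing 90° from S; a 55° counterclockwise sweep puts H at bearing 145°, so H = S + 9.6·(cos 145°, sin 145°) = (-24.064, -4.0937). Since A1 is tangent to HK there, SH ⟂ HK, so HK runs along (−sin 145°, cos 145°); with |HK| = 14.2, K = (-32.209, -15.726). Then |MK| = |K − M| = 35.843.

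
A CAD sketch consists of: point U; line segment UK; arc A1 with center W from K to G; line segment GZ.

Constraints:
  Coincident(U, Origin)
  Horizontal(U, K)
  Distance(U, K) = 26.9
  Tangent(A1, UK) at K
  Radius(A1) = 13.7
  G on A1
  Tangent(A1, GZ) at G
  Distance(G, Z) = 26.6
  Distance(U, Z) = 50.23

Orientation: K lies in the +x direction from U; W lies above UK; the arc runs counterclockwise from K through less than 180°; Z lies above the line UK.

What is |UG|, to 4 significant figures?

43.87

Checks: |WG| = 13.70 ✓; ∠(WG, GZ) = 90.00° ✓; |GZ| = 26.60 ✓; |UZ| = 50.23 ✓.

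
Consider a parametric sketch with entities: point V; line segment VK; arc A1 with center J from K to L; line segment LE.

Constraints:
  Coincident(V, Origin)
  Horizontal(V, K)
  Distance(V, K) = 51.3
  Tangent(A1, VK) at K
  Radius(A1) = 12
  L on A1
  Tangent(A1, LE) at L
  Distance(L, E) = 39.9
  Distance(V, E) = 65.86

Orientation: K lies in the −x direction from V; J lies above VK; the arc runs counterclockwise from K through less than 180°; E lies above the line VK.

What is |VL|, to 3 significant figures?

41.2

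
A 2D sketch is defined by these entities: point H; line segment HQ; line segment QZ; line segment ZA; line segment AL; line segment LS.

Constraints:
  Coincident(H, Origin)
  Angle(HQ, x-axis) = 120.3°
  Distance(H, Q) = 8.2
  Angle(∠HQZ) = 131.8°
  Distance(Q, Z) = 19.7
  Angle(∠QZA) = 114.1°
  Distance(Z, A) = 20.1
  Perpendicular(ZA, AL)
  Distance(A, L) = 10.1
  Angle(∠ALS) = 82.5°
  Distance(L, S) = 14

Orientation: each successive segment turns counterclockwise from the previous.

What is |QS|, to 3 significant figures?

17.3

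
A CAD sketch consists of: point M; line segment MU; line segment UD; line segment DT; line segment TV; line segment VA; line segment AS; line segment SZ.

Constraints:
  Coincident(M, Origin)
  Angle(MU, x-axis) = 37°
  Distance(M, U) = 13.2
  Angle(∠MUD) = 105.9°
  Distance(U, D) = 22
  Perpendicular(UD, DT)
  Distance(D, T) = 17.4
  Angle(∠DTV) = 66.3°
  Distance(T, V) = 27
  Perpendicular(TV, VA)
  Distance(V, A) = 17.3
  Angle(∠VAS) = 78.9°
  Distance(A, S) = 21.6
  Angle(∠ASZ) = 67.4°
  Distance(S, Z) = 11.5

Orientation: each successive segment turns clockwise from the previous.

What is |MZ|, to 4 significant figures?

16.27

M is at the origin; MU runs at 37.0° with length 13.2, so U = (10.54, 7.944). ∠MUD = 105.9° gives UD at -37.10° from the x-axis; with |UD| = 22.0, D = (28.09, -5.327). The perpendicularity gives DT at right angles to UD, so DT runs at -127.1°; with |DT| = 17.4, T = (17.59, -19.20). ∠DTV = 66.3° gives TV at 119.2° from the x-axis; with |TV| = 27.0, V = (4.421, 4.364). The perpendicularity gives VA at right angles to TV, so VA runs at 29.20°; with |VA| = 17.3, A = (19.52, 12.80). ∠VAS = 78.9° gives AS at -71.90° from the x-axis; with |AS| = 21.6, S = (26.23, -7.727). ∠ASZ = 67.4° gives SZ at 175.5° from the x-axis; with |SZ| = 11.5, Z = (14.77, -6.825). Then |MZ| = |Z − M| = 16.27.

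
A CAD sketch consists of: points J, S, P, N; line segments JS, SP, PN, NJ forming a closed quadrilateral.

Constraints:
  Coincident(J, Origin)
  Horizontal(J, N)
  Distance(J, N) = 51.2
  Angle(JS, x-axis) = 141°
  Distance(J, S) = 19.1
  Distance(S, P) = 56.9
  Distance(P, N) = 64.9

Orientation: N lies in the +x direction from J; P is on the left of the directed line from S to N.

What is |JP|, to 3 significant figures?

60.4

J is at the origin; JN is horizontal with |JN| = 51.2 and N in +x, so N = (51.2, 0). JS runs at 141.0° with |JS| = 19.1, so S = (-14.8, 12.0). P is determined by |SP| = 56.9 and |PN| = 64.9 together: it lies at the intersection of circle(S, 56.9) and circle(N, 64.9). With |SN| = 67.1, the foot of the radical line on SN is 26.3 from S and the perpendicular offset is √(56.9² − 26.3²) = 50.5. Taking the left-of-SN solution: P = (20.1, 56.9).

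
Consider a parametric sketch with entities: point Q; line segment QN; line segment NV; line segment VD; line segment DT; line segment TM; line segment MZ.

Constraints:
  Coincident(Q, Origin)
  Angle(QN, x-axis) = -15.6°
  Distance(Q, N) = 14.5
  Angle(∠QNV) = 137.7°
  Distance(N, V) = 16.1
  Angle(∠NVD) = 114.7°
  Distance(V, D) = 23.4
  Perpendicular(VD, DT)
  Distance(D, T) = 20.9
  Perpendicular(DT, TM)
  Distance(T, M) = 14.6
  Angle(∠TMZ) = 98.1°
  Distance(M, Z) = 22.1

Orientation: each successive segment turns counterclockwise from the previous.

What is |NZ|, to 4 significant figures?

19.94

The perpendicularity gives TM at right angles to DT, so TM runs at -88.00°; with |TM| = 14.6, M = (7.155, 11.40). ∠TMZ = 98.1° gives MZ at -6.100° from the x-axis; with |MZ| = 22.1, Z = (29.13, 9.052). Then |NZ| = |Z − N| = 19.94.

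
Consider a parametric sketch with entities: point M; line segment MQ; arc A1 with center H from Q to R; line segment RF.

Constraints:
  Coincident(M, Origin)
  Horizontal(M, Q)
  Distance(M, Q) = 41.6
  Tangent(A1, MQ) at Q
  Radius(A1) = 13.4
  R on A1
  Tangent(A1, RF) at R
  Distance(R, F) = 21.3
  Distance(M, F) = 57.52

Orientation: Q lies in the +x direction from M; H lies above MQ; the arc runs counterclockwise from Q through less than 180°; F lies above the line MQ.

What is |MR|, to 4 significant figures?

56.89

Checks: |HQ| = 13.40 ✓; |HR| = 13.40 ✓; ∠(HR, RF) = 90.00° ✓; |RF| = 21.30 ✓; |MF| = 57.52 ✓.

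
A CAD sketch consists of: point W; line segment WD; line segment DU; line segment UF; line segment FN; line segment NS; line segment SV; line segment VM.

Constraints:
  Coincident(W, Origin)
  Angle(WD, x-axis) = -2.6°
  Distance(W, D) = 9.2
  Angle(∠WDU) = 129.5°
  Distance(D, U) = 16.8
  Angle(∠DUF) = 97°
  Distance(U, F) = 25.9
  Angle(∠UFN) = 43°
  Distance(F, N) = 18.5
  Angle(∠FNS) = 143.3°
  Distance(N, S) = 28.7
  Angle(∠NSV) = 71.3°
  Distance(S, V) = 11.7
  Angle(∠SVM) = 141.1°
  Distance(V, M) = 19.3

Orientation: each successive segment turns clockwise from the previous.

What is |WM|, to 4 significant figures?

31.21

W is at the origin; WD runs at -2.6° with length 9.2, so D = (9.191, -0.4173). ∠WDU = 129.5° gives DU at -53.10° from the x-axis; with |DU| = 16.8, U = (19.28, -13.85). ∠DUF = 97.0° gives UF at -136.1° from the x-axis; with |UF| = 25.9, F = (0.6153, -31.81). ∠UFN = 43.0° gives FN at 86.90° from the x-axis; with |FN| = 18.5, N = (1.616, -13.34). ∠FNS = 143.3° gives NS at 50.20° from the x-axis; with |NS| = 28.7, S = (19.99, 8.712). ∠NSV = 71.3° gives SV at -58.50° from the x-axis; with |SV| = 11.7, V = (26.10, -1.264). ∠SVM = 141.1° gives VM at -97.40° from the x-axis; with |VM| = 19.3, M = (23.61, -20.40). Then |WM| = |M − W| = 31.21.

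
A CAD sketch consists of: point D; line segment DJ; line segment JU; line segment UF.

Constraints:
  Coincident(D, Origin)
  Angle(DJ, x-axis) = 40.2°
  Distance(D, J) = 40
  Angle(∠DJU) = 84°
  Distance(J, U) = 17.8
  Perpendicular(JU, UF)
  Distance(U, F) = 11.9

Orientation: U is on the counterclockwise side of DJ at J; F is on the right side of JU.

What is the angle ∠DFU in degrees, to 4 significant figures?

14.76°

∠DJU = 84.0°, so JU runs at 40.2° + (180° − 84.0°) = 136.2° from the x-axis; with |JU| = 17.8, U = J + 17.8·(cos 136.2°, sin 136.2°) = (17.70, 38.14). The perpendicularity gives UF at right angles to JU; with |UF| = 11.9 on the right of JU, F = U + 11.9·(0.6921, 0.7218) = (25.94, 46.73). Then cos ∠DFU = FD·FU / (|FD||FU|), giving 14.76°.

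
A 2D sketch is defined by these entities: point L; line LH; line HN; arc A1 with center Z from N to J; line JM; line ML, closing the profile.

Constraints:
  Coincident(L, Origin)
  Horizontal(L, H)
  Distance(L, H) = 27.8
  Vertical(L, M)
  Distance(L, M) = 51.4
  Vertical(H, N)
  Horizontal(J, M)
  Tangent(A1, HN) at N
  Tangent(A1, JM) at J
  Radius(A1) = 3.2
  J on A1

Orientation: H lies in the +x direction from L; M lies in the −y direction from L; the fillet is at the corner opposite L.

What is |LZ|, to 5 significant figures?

54.115

LM is vertical with |LM| = 51.4 and M on the −y side, so M = (0.0000, -51.400). The virtual corner opposite L is at (27.800, -51.400). The tangent condition forces ZN to be normal to HN and A1 meets JM tangentially, so ZJ is at right angles to JM, with radius 3.2, so the center Z sits 3.2 in from both sides at Z = (24.600, -48.200). Then |LZ| = |Z − L| = 54.115.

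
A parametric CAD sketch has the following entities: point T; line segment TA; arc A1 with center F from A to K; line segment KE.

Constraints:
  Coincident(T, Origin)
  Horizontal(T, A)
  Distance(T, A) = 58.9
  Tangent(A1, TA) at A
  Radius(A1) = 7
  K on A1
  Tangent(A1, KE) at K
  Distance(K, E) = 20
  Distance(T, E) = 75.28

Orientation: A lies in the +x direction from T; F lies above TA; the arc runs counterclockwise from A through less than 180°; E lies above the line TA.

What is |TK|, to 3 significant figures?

65.8

Checks: |FK| = 7.000 ✓; ∠(FK, KE) = 90.00° ✓; |KE| = 20.00 ✓; |TE| = 75.28 ✓.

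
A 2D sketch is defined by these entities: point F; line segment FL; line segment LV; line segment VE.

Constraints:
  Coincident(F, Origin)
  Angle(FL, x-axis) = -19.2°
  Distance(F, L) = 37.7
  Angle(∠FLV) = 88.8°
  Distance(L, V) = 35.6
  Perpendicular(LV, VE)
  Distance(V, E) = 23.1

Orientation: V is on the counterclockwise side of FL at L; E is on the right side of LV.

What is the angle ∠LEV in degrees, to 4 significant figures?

57.02°

F is at the origin; FL runs at -19.2° with length 37.7, so L = 37.7·(cos -19.2°, sin -19.2°) = (35.60, -12.40). ∠FLV = 88.8°, so LV runs at -19.2° + (180° − 88.8°) = 72.00° from the x-axis; with |LV| = 35.6, V = L + 35.6·(cos 72.00°, sin 72.00°) = (46.60, 21.46). The perpendicularity gives VE at right angles to LV; with |VE| = 23.1 on the right of LV, E = V + 23.1·(0.9511, -0.3090) = (68.57, 14.32). Then cos ∠LEV = EL·EV / (|EL||EV|), giving 57.02°.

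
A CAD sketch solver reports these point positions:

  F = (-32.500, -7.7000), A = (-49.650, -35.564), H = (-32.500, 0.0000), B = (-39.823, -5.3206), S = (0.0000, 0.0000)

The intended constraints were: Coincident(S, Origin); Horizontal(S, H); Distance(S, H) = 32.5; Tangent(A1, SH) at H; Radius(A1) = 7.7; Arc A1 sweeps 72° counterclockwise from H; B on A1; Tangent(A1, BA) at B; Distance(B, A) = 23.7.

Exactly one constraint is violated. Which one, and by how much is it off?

Distance(B, A) = 23.7 — off by 8.10.

S = (0.00, 0.00) ✓; S.y = 0.00, H.y = 0.00 ✓; |SH| = 32.50 ✓; ∠(FH, HS) = 90.00° ✓; |FH| = 7.700 ✓; bearing(F→B) − bearing(F→H) = 72.00° ✓; |FB| = 7.700 ✓; ∠(FB, BA) = 90.00° ✓; |BA| = 31.80 ✗.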